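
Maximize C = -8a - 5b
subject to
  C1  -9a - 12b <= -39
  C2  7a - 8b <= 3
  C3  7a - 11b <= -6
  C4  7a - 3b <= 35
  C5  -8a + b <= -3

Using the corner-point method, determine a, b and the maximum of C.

Feasible corners and C = -8a - 5b:
  (119/61, 109/61) → C = -1497/61
  (5/7, 19/7) → C = -135/7
  (27/7, 3) → C = -321/7
  (271/35, 32/5) → C = -3288/35
The feasible region is unbounded (it extends along (3, 7), (1, 8)), but C strictly decreases along every unbounded feasible direction, so there is no improving ray and the maximum is attained at a vertex.

The binding constraints are -9a - 12b = -39 and -8a + b = -3.
Solving simultaneously gives a = 5/7, b = 19/7.

a = 5/7, b = 19/7, maximum C = -135/7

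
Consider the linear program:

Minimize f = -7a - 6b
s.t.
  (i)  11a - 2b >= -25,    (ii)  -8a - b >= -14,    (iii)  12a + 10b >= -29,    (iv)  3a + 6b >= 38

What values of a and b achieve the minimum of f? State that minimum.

a = 1/9, b = 118/9, minimum f = -715/9

Vertices and f = -7a - 6b:
  (1/9, 118/9) → f = -715/9
  (-37/36, 493/72) → f = -305/9
  (46/45, 262/45) → f = -1894/45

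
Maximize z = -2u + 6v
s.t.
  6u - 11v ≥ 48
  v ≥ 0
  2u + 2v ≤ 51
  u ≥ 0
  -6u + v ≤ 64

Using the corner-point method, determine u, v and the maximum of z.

Feasible corners and z = -2u + 6v:
  (8, 0) → z = -16
  (657/34, 105/17) → z = -27/17
  (51/2, 0) → z = -51

u = 657/34, v = 105/17, maximum z = -27/17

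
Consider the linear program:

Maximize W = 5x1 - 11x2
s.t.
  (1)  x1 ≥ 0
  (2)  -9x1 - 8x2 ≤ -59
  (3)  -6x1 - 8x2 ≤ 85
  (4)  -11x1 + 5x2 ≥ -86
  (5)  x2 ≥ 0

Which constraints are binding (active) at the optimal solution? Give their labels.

Extreme points and W = 5x1 - 11x2:
  (0, 59/8) → W = -649/8
  (59/9, 0) → W = 295/9
  (86/11, 0) → W = 430/11
The feasible region is unbounded (it extends along (0, 1), (5, 11)), but W strictly decreases along every unbounded feasible direction, so there is no improving ray and the maximum is attained at a vertex.

The maximum is at (86/11, 0). Substituting into each constraint, equality holds for (4) and (5); the remaining constraints have slack.

(4) and (5)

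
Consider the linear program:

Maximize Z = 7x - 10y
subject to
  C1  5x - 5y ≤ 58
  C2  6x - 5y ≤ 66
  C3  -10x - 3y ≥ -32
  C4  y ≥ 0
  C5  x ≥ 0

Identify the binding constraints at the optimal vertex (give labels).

Vertices and Z = 7x - 10y:
  (16/5, 0) → Z = 112/5
  (0, 32/3) → Z = -320/3
  (0, 0) → Z = 0

The maximum is at (16/5, 0). Substituting into each constraint, equality holds for C3 and C4; the remaining constraints have slack.

C3 and C4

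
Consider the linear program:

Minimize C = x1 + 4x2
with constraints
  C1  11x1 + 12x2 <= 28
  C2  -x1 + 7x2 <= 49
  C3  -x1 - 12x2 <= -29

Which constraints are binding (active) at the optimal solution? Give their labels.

Corner points and C = x1 + 4x2:
  (-392/89, 567/89) → C = 1876/89
  (-1/10, 97/40) → C = 48/5
  (-385/19, 78/19) → C = -73/19

The minimum is at (-385/19, 78/19). Substituting into each constraint, equality holds for C2 and C3; the remaining constraints have slack.

C2 and C3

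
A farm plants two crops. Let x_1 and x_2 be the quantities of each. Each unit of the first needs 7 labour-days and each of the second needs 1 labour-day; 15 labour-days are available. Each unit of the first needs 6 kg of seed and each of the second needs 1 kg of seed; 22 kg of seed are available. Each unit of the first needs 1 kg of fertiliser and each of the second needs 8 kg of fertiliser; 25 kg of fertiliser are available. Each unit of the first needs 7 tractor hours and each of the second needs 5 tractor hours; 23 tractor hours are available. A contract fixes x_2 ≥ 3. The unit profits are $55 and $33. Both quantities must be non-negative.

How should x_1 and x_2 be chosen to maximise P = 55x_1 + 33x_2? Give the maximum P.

x_1 = 1, x_2 = 3, maximum P = 154

Feasible corners and P = 55x_1 + 33x_2:
  (0, 25/8) → P = 825/8
  (0, 3) → P = 99
  (1, 3) → P = 154

The optimum lies where x_1 + 8x_2 = 25 and x_2 = 3.
Solving simultaneously gives x_1 = 1, x_2 = 3.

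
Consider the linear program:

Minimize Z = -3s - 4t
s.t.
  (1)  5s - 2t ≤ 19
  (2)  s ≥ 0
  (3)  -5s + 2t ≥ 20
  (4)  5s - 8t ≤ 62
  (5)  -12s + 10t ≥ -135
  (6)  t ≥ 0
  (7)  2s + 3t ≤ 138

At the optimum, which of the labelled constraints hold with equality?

Feasible corners and Z = -3s - 4t:
  (0, 10) → Z = -40
  (0, 46) → Z = -184
  (216/19, 730/19) → Z = -3568/19

The minimum is at (216/19, 730/19). Substituting into each constraint, equality holds for (3) and (7); the remaining constraints have slack.

(3) and (7)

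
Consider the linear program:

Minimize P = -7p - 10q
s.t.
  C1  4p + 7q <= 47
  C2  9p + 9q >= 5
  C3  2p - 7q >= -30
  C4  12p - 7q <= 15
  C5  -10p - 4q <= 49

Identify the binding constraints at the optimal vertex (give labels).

Feasible corners and P = -7p - 10q:
  (17/6, 107/21) → P = -991/14
  (31/8, 9/2) → P = -577/8
  (-235/81, 280/81) → P = -385/27
  (170/171, -25/57) → P = -440/171

The minimum is at (31/8, 9/2). Substituting into each constraint, equality holds for C1 and C4; the remaining constraints have slack.

C1 and C4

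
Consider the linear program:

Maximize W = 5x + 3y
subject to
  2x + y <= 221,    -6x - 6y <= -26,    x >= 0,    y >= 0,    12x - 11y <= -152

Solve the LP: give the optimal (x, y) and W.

x = 0, y = 221, maximum W = 663

Corner points and W = 5x + 3y:
  (0, 221) → W = 663
  (2279/34, 1478/17) → W = 20263/34
  (0, 152/11) → W = 456/11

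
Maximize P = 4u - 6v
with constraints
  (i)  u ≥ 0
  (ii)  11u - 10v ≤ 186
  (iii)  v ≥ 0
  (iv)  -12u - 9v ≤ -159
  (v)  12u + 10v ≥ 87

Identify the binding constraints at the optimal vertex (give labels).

Corner points and P = 4u - 6v:
  (0, 53/3) → P = -106
  (186/11, 0) → P = 744/11
  (53/4, 0) → P = 53
The feasible region is unbounded (it extends along (0, 1), (10, 11)), but P strictly decreases along every unbounded feasible direction, so there is no improving ray and the maximum is attained at a vertex.

The maximum is at (186/11, 0). Substituting into each constraint, equality holds for (ii) and (iii); the remaining constraints have slack.

(ii) and (iii)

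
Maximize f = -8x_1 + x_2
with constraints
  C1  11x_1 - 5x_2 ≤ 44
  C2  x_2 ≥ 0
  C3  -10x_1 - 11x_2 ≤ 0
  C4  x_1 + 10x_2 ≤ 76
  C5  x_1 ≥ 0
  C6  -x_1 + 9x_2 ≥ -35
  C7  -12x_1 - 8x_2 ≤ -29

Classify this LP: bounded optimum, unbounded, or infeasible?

bounded optimum

Extreme points and f = -8x_1 + x_2:
  (4, 0) → f = -32
  (164/23, 792/115) → f = -5768/115
  (29/12, 0) → f = -58/3
  (0, 38/5) → f = 38/5
  (0, 29/8) → f = 29/8
The feasible region has finitely many vertices and no improving ray; the maximum is 38/5 at (0, 38/5).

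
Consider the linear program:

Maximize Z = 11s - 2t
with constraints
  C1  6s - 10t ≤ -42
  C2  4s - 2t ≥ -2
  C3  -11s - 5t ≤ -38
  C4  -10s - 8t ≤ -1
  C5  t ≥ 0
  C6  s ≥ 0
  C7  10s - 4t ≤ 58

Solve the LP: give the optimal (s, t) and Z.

s = 31, t = 63, maximum Z = 215

Feasible corners and Z = 11s - 2t:
  (16/7, 39/7) → Z = 14
  (187/19, 192/19) → Z = 1673/19
  (31, 63) → Z = 215

The binding constraints are 4s - 2t = -2 and 10s - 4t = 58.
Solving simultaneously gives s = 31, t = 63.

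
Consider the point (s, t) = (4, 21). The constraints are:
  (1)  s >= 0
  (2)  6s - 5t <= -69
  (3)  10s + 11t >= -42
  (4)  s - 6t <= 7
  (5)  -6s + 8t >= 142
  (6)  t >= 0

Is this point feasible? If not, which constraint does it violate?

feasible

(1): 4 ≥ 0 ✓
(2): -81 ≤ -69 ✓
(3): 271 ≥ -42 ✓
(4): -122 ≤ 7 ✓
(5): 144 ≥ 142 ✓
(6): 21 ≥ 0 ✓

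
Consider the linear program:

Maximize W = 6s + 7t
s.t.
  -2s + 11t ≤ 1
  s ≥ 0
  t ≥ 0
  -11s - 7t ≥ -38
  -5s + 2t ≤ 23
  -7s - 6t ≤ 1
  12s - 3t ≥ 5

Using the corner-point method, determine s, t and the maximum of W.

s = 137/45, t = 29/45, maximum W = 205/9

Corner points and W = 6s + 7t:
  (137/45, 29/45) → W = 205/9
  (29/63, 11/63) → W = 251/63
  (38/11, 0) → W = 228/11
  (5/12, 0) → W = 5/2

The binding constraints are -2s + 11t = 1 and -11s - 7t = -38.
Solving simultaneously gives s = 137/45, t = 29/45.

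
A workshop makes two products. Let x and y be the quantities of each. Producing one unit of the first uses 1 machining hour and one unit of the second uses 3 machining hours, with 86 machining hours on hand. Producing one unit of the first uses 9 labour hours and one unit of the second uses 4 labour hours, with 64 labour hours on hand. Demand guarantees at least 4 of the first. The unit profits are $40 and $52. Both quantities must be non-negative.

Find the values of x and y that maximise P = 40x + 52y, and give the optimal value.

x = 4, y = 7, maximum P = 524

Extreme points and P = 40x + 52y:
  (64/9, 0) → P = 2560/9
  (4, 0) → P = 160
  (4, 7) → P = 524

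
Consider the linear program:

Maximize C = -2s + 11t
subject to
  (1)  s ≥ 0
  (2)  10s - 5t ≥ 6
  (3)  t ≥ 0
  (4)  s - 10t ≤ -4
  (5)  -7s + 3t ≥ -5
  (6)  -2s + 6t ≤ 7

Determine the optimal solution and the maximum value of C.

s = 7/5, t = 8/5, maximum C = 74/5

Feasible corners and C = -2s + 11t:
  (16/19, 46/95) → C = 346/95
  (7/5, 8/5) → C = 74/5
  (62/67, 33/67) → C = 239/67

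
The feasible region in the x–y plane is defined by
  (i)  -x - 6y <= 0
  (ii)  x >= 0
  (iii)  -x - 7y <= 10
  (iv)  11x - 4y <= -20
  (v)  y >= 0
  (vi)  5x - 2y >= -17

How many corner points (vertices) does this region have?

3

Pairwise boundary intersections that survive every other constraint:
  (0, 5)
  (0, 17/2)
  (14, 87/2)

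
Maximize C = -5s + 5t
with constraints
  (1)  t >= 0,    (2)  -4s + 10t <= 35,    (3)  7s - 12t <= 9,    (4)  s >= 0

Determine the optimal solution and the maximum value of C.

Vertices and C = -5s + 5t:
  (9/7, 0) → C = -45/7
  (0, 0) → C = 0
  (255/11, 281/22) → C = -1145/22
  (0, 7/2) → C = 35/2

At the optimal vertex, -4s + 10t = 35 and s = 0.
Solving simultaneously gives s = 0, t = 7/2.

s = 0, t = 7/2, maximum C = 35/2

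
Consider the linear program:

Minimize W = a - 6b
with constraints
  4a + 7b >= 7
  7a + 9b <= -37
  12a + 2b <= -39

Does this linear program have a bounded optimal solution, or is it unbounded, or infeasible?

From the feasible point (-322/13, 197/13), moving in the direction (-9, 7) keeps every constraint satisfied while W decreases without bound.

unbounded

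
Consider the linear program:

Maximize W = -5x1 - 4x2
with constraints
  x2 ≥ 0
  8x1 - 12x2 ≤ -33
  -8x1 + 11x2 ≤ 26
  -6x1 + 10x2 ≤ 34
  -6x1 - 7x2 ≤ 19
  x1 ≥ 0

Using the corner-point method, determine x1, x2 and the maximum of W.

x1 = 51/8, x2 = 7, maximum W = -479/8

Extreme points and W = -5x1 - 4x2:
  (51/8, 7) → W = -479/8
  (39/4, 37/4) → W = -343/4
  (57/7, 58/7) → W = -517/7

The binding constraints are 8x1 - 12x2 = -33 and -8x1 + 11x2 = 26.
Solving simultaneously gives x1 = 51/8, x2 = 7.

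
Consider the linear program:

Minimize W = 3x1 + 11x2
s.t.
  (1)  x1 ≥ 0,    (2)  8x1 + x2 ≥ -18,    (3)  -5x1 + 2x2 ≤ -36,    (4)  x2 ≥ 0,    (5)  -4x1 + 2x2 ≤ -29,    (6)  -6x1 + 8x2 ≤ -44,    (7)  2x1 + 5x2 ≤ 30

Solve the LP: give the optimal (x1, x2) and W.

Feasible corners and W = 3x1 + 11x2:
  (22/3, 0) → W = 22
  (15, 0) → W = 45
  (10, 2) → W = 52

The optimum lies where x2 = 0 and -6x1 + 8x2 = -44.
Solving simultaneously gives x1 = 22/3, x2 = 0.

x1 = 22/3, x2 = 0, minimum W = 22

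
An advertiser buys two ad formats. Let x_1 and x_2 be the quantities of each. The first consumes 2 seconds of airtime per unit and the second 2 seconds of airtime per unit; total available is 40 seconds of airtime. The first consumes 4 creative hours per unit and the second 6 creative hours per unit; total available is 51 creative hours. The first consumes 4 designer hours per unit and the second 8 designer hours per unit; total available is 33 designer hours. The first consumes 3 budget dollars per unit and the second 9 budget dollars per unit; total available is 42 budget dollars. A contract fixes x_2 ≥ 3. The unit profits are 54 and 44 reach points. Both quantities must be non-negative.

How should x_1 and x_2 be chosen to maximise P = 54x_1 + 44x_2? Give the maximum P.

x_1 = 9/4, x_2 = 3, maximum P = 507/2

Corner points and P = 54x_1 + 44x_2:
  (0, 33/8) → P = 363/2
  (0, 3) → P = 132
  (9/4, 3) → P = 507/2

The binding constraints are 4x_1 + 8x_2 = 33 and x_2 = 3.
Solving simultaneously gives x_1 = 9/4, x_2 = 3.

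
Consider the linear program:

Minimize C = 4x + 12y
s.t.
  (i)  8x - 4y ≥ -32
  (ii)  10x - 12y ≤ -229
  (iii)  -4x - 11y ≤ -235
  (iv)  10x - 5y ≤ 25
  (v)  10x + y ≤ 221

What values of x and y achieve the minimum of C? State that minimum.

x = 19/2, y = 27, minimum C = 362

Vertices and C = 4x + 12y:
  (19/2, 27) → C = 362
  (71/4, 87/2) → C = 593
  (2423/130, 450/13) → C = 31846/65

At the optimal vertex, 8x - 4y = -32 and 10x - 12y = -229.
Solving simultaneously gives x = 19/2, y = 27.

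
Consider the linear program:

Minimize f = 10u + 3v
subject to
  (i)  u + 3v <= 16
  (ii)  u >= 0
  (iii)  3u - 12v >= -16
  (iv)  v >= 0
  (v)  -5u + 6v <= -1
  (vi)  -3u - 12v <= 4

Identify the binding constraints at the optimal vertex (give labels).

(iv) and (v)

Extreme points and f = 10u + 3v:
  (48/7, 64/21) → f = 544/7
  (16, 0) → f = 160
  (18/7, 83/42) → f = 443/14
  (1/5, 0) → f = 2

The minimum is at (1/5, 0). Substituting into each constraint, equality holds for (iv) and (v); the remaining constraints have slack.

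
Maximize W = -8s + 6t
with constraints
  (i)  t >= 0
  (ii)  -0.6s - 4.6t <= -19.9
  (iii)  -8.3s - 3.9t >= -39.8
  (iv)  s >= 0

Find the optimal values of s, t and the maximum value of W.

s = 0, t = 398/39, maximum W = 796/13

Vertices and W = -8s + 6t:
  (10547/3584, 14129/3584) → W = 199/1792
  (0, 199/46) → W = 597/23
  (0, 398/39) → W = 796/13

The optimum lies where -8.3s - 3.9t = -39.8 and s = 0.
Solving simultaneously gives s = 0, t = 398/39.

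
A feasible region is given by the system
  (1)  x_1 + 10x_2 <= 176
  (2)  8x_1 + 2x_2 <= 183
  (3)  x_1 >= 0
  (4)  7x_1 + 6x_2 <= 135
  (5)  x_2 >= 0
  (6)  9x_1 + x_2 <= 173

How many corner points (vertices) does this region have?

5

Of the 15 pairwise boundary intersections, those satisfying every inequality are:
  (0, 88/5)
  (147/32, 1097/64)
  (0, 0)
  (903/47, 4/47)
  (173/9, 0)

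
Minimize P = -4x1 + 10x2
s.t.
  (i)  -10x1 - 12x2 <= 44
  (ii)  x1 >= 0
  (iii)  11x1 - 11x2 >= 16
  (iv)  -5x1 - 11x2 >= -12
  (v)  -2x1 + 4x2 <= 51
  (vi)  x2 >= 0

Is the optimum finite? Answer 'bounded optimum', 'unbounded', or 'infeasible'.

bounded optimum

Feasible corners and P = -4x1 + 10x2:
  (7/4, 13/44) → P = -89/22
  (16/11, 0) → P = -64/11
  (12/5, 0) → P = -48/5
The feasible region has finitely many vertices and no improving ray; the minimum is -48/5 at (12/5, 0).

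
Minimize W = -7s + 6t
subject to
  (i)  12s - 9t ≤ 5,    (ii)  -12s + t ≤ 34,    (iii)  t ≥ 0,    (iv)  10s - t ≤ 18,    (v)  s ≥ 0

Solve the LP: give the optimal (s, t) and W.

s = 5/12, t = 0, minimum W = -35/12

Feasible corners and W = -7s + 6t:
  (5/12, 0) → W = -35/12
  (157/78, 83/39) → W = -103/78
  (0, 34) → W = 204
  (0, 0) → W = 0
The feasible region is unbounded (it extends along (1, 12), (1, 10)), but W strictly increases along every unbounded feasible direction, so there is no improving ray and the minimum is attained at a vertex.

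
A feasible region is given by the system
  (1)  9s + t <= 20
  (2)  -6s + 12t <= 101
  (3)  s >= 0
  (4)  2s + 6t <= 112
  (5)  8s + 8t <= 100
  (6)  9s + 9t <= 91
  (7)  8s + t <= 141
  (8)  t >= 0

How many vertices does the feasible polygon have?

5

Pairwise boundary intersections that survive every other constraint:
  (89/72, 71/8)
  (20/9, 0)
  (0, 101/12)
  (61/54, 485/54)
  (0, 0)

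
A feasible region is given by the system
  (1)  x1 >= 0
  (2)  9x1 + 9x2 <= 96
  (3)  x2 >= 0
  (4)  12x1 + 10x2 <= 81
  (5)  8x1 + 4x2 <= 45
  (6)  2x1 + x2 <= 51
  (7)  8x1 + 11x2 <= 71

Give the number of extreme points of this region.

5

The feasible vertices (each the meet of two boundaries and inside every other half-plane) are:
  (0, 0)
  (0, 71/11)
  (45/8, 0)
  (63/16, 27/8)
  (181/52, 51/13)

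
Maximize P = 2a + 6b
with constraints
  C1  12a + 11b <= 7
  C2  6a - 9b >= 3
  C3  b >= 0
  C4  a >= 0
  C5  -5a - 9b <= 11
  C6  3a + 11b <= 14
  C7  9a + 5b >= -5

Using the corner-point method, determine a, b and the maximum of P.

a = 16/29, b = 1/29, maximum P = 38/29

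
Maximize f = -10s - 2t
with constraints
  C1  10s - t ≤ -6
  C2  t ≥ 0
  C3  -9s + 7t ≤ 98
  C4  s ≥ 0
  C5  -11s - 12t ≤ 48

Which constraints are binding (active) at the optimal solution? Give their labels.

C1 and C4

Extreme points and f = -10s - 2t:
  (56/61, 926/61) → f = -2412/61
  (0, 6) → f = -12
  (0, 14) → f = -28

The maximum is at (0, 6). Substituting into each constraint, equality holds for C1 and C4; the remaining constraints have slack.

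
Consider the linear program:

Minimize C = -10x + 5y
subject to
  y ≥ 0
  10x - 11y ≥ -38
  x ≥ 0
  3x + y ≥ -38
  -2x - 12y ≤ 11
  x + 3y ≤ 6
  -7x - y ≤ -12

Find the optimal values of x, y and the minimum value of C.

x = 6, y = 0, minimum C = -60

Extreme points and C = -10x + 5y:
  (6, 0) → C = -60
  (12/7, 0) → C = -120/7
  (3/2, 3/2) → C = -15/2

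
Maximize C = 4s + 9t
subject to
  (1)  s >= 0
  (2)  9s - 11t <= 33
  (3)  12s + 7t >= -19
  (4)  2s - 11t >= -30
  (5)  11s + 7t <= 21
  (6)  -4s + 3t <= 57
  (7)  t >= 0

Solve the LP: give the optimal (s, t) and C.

s = 7/45, t = 124/45, maximum C = 1144/45

Extreme points and C = 4s + 9t:
  (0, 30/11) → C = 270/11
  (0, 0) → C = 0
  (7/45, 124/45) → C = 1144/45
  (21/11, 0) → C = 84/11

At the optimal vertex, 2s - 11t = -30 and 11s + 7t = 21.
Solving simultaneously gives s = 7/45, t = 124/45.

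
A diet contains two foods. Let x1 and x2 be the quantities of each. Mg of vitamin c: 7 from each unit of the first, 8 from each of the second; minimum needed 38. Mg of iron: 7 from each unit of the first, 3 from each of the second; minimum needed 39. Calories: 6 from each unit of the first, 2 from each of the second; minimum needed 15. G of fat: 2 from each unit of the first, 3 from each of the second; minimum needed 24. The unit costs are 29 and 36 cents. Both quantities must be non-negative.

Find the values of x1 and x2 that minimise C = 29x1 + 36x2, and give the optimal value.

Feasible corners and C = 29x1 + 36x2:
  (0, 13) → C = 468
  (12, 0) → C = 348
  (3, 6) → C = 303
The feasible region is unbounded (it extends along (0, 1), (1, 0)), but C strictly increases along every unbounded feasible direction, so there is no improving ray and the minimum is attained at a vertex.

The optimum lies where 7x1 + 3x2 = 39 and 2x1 + 3x2 = 24.
Solving simultaneously gives x1 = 3, x2 = 6.

x1 = 3, x2 = 6, minimum C = 303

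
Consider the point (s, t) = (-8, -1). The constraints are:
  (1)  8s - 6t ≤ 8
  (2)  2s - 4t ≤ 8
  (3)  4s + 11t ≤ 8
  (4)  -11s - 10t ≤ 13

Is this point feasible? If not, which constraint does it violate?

not feasible — violates (4)

Constraint (4): -11s - 10t = 98, which is not ≤ 13. All other constraints are satisfied.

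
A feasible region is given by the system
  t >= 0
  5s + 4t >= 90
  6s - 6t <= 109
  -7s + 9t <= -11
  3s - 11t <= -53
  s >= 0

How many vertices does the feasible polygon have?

Of the 15 pairwise boundary intersections, those satisfying every inequality are:
  (305/4, 697/12)
  (1517/48, 215/16)
  (299/25, 202/25)

3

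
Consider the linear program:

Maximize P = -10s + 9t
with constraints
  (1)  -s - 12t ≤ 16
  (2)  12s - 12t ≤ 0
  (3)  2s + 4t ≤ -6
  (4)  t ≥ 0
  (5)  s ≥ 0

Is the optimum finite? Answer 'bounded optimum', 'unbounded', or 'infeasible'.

infeasible

The boundaries -s - 12t = 16 and t = 0 meet at (-16, 0), but that point violates s ≥ 0. Every candidate vertex is excluded by some other constraint, so the feasible region is empty.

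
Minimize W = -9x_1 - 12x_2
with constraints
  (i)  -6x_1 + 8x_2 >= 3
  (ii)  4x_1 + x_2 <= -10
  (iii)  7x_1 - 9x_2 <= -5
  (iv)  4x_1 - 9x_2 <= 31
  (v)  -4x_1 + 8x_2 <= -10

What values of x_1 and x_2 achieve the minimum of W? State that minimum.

Feasible corners and W = -9x_1 - 12x_2:
  (-13/2, -9/2) → W = 225/2
  (-25/2, -9) → W = 441/2
  (-79/2, -21) → W = 1215/2

x_1 = -13/2, x_2 = -9/2, minimum W = 225/2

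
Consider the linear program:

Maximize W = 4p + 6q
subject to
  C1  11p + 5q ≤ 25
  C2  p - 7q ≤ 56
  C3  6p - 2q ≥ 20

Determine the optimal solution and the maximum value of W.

Feasible corners and W = 4p + 6q:
  (455/82, -591/82) → W = -863/41
  (75/26, -35/26) → W = 45/13
  (7/10, -79/10) → W = -223/5

At the optimal vertex, 11p + 5q = 25 and 6p - 2q = 20.
Solving simultaneously gives p = 75/26, q = -35/26.

p = 75/26, q = -35/26, maximum W = 45/13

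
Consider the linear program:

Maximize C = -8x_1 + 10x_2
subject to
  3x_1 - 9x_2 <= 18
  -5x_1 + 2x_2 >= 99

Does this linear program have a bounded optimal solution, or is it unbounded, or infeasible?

unbounded

From the feasible point (-309/13, -129/13), moving in the direction (-9, -3) keeps every constraint satisfied while C increases without bound.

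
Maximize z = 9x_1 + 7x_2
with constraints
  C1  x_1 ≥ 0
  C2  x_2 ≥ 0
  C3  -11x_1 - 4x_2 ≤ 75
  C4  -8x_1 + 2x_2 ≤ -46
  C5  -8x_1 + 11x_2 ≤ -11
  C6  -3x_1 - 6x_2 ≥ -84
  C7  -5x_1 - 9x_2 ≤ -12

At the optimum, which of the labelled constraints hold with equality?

Vertices and z = 9x_1 + 7x_2:
  (23/4, 0) → z = 207/4
  (28, 0) → z = 252
  (121/18, 35/9) → z = 1579/18
  (110/9, 71/9) → z = 1487/9

The maximum is at (28, 0). Substituting into each constraint, equality holds for C2 and C6; the remaining constraints have slack.

C2 and C6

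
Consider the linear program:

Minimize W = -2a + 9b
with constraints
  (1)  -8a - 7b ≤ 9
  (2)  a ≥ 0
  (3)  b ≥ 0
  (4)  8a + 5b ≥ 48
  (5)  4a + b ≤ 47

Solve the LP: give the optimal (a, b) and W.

Corner points and W = -2a + 9b:
  (0, 48/5) → W = 432/5
  (0, 47) → W = 423
  (6, 0) → W = -12
  (47/4, 0) → W = -47/2

a = 47/4, b = 0, minimum W = -47/2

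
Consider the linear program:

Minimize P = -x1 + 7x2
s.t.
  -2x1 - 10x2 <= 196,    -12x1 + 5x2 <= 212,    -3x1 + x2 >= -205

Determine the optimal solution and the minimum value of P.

x1 = 927/16, x2 = -499/16, minimum P = -1105/4

Vertices and P = -x1 + 7x2:
  (-310/13, -964/65) → P = -5198/65
  (927/16, -499/16) → P = -1105/4
  (1237/3, 1032) → P = 20435/3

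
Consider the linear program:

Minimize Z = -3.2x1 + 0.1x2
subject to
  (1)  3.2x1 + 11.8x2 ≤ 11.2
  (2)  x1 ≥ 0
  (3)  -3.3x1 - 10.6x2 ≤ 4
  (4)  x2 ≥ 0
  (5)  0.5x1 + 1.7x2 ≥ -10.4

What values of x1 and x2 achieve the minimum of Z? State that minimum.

Feasible corners and Z = -3.2x1 + 0.1x2:
  (0, 56/59) → Z = 28/295
  (7/2, 0) → Z = -56/5
  (0, 0) → Z = 0

At the optimal vertex, 3.2x1 + 11.8x2 = 11.2 and x2 = 0.
Solving simultaneously gives x1 = 7/2, x2 = 0.

x1 = 3.5, x2 = 0, minimum Z = -11.2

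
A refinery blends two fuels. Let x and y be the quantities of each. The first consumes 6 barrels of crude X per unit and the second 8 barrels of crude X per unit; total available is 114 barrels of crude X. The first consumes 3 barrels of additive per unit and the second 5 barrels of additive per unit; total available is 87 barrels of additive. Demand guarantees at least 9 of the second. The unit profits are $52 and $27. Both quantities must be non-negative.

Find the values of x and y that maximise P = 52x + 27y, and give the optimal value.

x = 7, y = 9, maximum P = 607

Corner points and P = 52x + 27y:
  (0, 57/4) → P = 1539/4
  (0, 9) → P = 243
  (7, 9) → P = 607

The binding constraints are 6x + 8y = 114 and y = 9.
Solving simultaneously gives x = 7, y = 9.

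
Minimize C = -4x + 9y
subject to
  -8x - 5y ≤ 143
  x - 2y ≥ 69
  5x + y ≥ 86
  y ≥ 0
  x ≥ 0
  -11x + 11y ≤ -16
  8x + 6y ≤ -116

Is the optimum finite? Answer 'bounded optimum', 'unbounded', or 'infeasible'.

infeasible

The boundaries -8x - 5y = 143 and 5x + y = 86 meet at (573/17, -1403/17), but that point violates y ≥ 0. Every candidate vertex is excluded by some other constraint, so the feasible region is empty.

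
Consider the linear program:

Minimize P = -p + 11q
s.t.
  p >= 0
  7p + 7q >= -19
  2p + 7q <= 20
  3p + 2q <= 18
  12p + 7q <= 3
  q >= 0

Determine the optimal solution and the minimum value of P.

At the optimal vertex, 12p + 7q = 3 and q = 0.
Solving simultaneously gives p = 1/4, q = 0.

p = 1/4, q = 0, minimum P = -1/4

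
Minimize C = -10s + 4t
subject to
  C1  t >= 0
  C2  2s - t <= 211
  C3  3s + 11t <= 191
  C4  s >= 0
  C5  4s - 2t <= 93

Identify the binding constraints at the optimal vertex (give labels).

Feasible corners and C = -10s + 4t:
  (0, 0) → C = 0
  (93/4, 0) → C = -465/2
  (0, 191/11) → C = 764/11
  (281/10, 97/10) → C = -1211/5

The minimum is at (281/10, 97/10). Substituting into each constraint, equality holds for C3 and C5; the remaining constraints have slack.

C3 and C5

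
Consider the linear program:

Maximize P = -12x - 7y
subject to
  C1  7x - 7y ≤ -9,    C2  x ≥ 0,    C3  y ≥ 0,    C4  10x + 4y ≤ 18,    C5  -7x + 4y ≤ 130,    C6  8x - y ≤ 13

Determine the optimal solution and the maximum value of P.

x = 0, y = 9/7, maximum P = -9

Extreme points and P = -12x - 7y:
  (0, 9/7) → P = -9
  (45/49, 108/49) → P = -1296/49
  (0, 9/2) → P = -63/2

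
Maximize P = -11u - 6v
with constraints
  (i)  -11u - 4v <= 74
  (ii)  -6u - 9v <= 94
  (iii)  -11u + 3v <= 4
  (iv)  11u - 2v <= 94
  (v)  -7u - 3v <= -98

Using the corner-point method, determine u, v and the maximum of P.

u = 478/47, v = 420/47, maximum P = -7778/47

The binding constraints are 11u - 2v = 94 and -7u - 3v = -98.
Solving simultaneously gives u = 478/47, v = 420/47.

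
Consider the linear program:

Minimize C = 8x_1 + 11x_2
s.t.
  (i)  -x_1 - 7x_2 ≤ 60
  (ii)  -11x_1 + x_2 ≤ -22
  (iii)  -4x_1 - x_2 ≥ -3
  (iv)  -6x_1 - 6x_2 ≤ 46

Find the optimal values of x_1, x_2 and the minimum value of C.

x_1 = 47/39, x_2 = -341/39, minimum C = -1125/13

The binding constraints are -x_1 - 7x_2 = 60 and -11x_1 + x_2 = -22.
Solving simultaneously gives x_1 = 47/39, x_2 = -341/39.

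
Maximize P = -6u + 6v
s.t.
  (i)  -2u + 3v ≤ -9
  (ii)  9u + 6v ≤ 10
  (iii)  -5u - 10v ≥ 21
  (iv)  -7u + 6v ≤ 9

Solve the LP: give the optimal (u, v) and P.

u = -9, v = -9, maximum P = 0

Feasible corners and P = -6u + 6v:
  (27/35, -87/35) → P = -684/35
  (-9, -9) → P = 0
  (113/30, -239/60) → P = -93/2
The feasible region is unbounded (it extends along (-6, -7), (2, -3)), but P strictly decreases along every unbounded feasible direction, so there is no improving ray and the maximum is attained at a vertex.

At the optimal vertex, -2u + 3v = -9 and -7u + 6v = 9.
Solving simultaneously gives u = -9, v = -9.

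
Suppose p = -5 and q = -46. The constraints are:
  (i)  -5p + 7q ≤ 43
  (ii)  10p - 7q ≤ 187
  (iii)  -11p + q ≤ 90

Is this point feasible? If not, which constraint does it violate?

not feasible — violates (ii)

Constraint (ii): 10p - 7q = 272, which is not ≤ 187. All other constraints are satisfied.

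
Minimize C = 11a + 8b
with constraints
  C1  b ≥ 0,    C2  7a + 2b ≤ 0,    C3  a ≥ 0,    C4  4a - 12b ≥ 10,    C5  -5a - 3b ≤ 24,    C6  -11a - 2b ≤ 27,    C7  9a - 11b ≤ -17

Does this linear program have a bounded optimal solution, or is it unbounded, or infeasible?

The boundaries -11a - 2b = 27 and 9a - 11b = -17 meet at (-331/139, -56/139), but that point violates b ≥ 0. Every candidate vertex is excluded by some other constraint, so the feasible region is empty.

infeasible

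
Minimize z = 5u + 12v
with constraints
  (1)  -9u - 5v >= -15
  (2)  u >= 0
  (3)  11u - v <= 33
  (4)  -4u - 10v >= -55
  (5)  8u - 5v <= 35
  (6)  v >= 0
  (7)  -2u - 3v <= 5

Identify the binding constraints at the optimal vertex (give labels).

Corner points and z = 5u + 12v:
  (0, 3) → z = 36
  (5/3, 0) → z = 25/3
  (0, 0) → z = 0

The minimum is at (0, 0). Substituting into each constraint, equality holds for (2) and (6); the remaining constraints have slack.

(2) and (6)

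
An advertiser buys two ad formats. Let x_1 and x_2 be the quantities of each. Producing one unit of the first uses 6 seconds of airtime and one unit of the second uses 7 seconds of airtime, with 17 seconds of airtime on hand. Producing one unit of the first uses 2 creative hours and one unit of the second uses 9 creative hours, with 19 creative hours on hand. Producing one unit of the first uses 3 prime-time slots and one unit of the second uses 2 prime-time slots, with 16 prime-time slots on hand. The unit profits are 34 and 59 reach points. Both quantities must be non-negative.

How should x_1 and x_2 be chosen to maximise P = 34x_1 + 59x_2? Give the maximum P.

Vertices and P = 34x_1 + 59x_2:
  (0, 0) → P = 0
  (0, 19/9) → P = 1121/9
  (17/6, 0) → P = 289/3
  (1/2, 2) → P = 135

The optimum lies where 6x_1 + 7x_2 = 17 and 2x_1 + 9x_2 = 19.
Solving simultaneously gives x_1 = 1/2, x_2 = 2.

x_1 = 1/2, x_2 = 2, maximum P = 135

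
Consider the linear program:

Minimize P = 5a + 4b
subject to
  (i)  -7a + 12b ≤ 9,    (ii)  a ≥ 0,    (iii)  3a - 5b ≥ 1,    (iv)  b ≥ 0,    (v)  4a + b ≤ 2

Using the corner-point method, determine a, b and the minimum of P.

Feasible corners and P = 5a + 4b:
  (1/3, 0) → P = 5/3
  (11/23, 2/23) → P = 63/23
  (1/2, 0) → P = 5/2

a = 1/3, b = 0, minimum P = 5/3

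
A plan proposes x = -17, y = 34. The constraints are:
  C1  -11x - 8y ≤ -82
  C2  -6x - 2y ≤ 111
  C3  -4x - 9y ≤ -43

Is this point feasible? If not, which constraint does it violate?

C1: -85 ≤ -82 ✓
C2: 34 ≤ 111 ✓
C3: -238 ≤ -43 ✓

feasible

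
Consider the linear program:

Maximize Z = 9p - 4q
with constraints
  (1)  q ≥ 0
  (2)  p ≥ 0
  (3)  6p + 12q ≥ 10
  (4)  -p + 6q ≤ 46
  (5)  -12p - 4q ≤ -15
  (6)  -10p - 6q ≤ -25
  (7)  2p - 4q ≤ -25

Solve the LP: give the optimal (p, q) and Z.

p = 17/4, q = 67/8, maximum Z = 19/4

Corner points and Z = 9p - 4q:
  (0, 23/3) → Z = -92/3
  (0, 25/4) → Z = -25
  (17/4, 67/8) → Z = 19/4

The binding constraints are -p + 6q = 46 and 2p - 4q = -25.
Solving simultaneously gives p = 17/4, q = 67/8.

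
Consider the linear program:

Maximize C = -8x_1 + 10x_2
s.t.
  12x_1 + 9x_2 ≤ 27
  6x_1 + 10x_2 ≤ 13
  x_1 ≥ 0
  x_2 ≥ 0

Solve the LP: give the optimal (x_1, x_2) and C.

x_1 = 0, x_2 = 13/10, maximum C = 13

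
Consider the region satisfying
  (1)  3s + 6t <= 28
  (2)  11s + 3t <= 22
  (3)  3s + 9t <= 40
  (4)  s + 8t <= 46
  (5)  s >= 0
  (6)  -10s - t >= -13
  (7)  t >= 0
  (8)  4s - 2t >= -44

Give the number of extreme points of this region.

Pairwise boundary intersections that survive every other constraint:
  (13/15, 187/45)
  (17/19, 77/19)
  (0, 40/9)
  (0, 0)
  (13/10, 0)

5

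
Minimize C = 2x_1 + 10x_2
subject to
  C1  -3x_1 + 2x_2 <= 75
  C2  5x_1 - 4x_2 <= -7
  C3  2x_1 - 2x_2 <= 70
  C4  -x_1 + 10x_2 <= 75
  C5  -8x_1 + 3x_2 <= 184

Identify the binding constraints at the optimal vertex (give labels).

Feasible corners and C = 2x_1 + 10x_2:
  (5, 8) → C = 90
  (-715/17, -864/17) → C = -10070/17
  (-1615/77, 416/77) → C = 930/77

The minimum is at (-715/17, -864/17). Substituting into each constraint, equality holds for C2 and C5; the remaining constraints have slack.

C2 and C5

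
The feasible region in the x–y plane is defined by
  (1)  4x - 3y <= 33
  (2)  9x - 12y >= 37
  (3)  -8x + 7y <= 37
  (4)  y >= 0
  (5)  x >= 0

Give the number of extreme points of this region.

3

The feasible vertices (each the meet of two boundaries and inside every other half-plane) are:
  (95/7, 149/21)
  (33/4, 0)
  (37/9, 0)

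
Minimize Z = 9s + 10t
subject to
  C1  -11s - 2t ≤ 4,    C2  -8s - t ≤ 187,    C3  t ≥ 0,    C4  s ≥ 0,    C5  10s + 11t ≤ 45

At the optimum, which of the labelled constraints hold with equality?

C3 and C4

Corner points and Z = 9s + 10t:
  (0, 0) → Z = 0
  (9/2, 0) → Z = 81/2
  (0, 45/11) → Z = 450/11

The minimum is at (0, 0). Substituting into each constraint, equality holds for C3 and C4; the remaining constraints have slack.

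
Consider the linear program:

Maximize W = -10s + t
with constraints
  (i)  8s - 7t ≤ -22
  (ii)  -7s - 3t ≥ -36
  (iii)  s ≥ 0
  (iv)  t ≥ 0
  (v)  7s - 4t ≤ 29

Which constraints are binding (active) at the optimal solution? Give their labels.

Corner points and W = -10s + t:
  (186/73, 442/73) → W = -1418/73
  (0, 22/7) → W = 22/7
  (0, 12) → W = 12

The maximum is at (0, 12). Substituting into each constraint, equality holds for (ii) and (iii); the remaining constraints have slack.

(ii) and (iii)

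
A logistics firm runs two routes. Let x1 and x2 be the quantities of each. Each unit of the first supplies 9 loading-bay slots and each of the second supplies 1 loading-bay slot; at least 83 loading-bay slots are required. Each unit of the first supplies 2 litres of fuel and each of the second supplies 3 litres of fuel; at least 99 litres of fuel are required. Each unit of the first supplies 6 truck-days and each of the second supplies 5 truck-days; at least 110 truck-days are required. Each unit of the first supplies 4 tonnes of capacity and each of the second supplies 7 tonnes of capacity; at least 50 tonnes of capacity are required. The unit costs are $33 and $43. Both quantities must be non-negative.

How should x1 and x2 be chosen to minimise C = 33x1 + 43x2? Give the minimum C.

x1 = 6, x2 = 29, minimum C = 1445

Feasible corners and C = 33x1 + 43x2:
  (0, 83) → C = 3569
  (99/2, 0) → C = 3267/2
  (6, 29) → C = 1445
The feasible region is unbounded (it extends along (0, 1), (1, 0)), but C strictly increases along every unbounded feasible direction, so there is no improving ray and the minimum is attained at a vertex.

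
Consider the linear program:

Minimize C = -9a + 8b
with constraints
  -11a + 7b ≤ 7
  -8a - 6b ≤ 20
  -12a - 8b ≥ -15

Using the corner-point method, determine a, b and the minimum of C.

a = 125/4, b = -45, minimum C = -2565/4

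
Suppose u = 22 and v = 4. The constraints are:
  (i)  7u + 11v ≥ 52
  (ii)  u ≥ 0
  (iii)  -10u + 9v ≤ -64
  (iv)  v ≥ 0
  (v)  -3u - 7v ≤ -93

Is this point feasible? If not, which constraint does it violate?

(i): 198 ≥ 52 ✓
(ii): 22 ≥ 0 ✓
(iii): -184 ≤ -64 ✓
(iv): 4 ≥ 0 ✓
(v): -94 ≤ -93 ✓

feasible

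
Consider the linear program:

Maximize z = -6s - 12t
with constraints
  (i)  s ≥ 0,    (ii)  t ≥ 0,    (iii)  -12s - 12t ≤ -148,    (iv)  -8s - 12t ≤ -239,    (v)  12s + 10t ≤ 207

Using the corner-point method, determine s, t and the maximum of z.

s = 47/32, t = 303/16, maximum z = -3777/16

Vertices and z = -6s - 12t:
  (0, 239/12) → z = -239
  (0, 207/10) → z = -1242/5
  (47/32, 303/16) → z = -3777/16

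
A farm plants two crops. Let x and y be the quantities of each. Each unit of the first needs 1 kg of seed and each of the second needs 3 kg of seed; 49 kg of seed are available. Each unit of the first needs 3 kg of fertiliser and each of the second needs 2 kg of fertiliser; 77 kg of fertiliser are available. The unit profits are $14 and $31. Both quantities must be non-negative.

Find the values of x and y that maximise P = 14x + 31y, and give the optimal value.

x = 19, y = 10, maximum P = 576

Feasible corners and P = 14x + 31y:
  (0, 0) → P = 0
  (0, 49/3) → P = 1519/3
  (77/3, 0) → P = 1078/3
  (19, 10) → P = 576

At the optimal vertex, x + 3y = 49 and 3x + 2y = 77.
Solving simultaneously gives x = 19, y = 10.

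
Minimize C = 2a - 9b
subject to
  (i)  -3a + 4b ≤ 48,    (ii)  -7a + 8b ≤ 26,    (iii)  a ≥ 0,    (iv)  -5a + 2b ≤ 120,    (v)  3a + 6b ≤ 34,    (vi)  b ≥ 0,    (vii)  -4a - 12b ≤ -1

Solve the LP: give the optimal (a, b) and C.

Vertices and C = 2a - 9b:
  (0, 13/4) → C = -117/4
  (58/33, 158/33) → C = -1306/33
  (0, 1/12) → C = -3/4
  (34/3, 0) → C = 68/3
  (1/4, 0) → C = 1/2

At the optimal vertex, -7a + 8b = 26 and 3a + 6b = 34.
Solving simultaneously gives a = 58/33, b = 158/33.

a = 58/33, b = 158/33, minimum C = -1306/33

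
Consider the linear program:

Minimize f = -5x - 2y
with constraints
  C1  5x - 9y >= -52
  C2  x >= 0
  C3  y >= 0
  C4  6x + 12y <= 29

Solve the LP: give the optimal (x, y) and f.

x = 29/6, y = 0, minimum f = -145/6

Corner points and f = -5x - 2y:
  (0, 0) → f = 0
  (0, 29/12) → f = -29/6
  (29/6, 0) → f = -145/6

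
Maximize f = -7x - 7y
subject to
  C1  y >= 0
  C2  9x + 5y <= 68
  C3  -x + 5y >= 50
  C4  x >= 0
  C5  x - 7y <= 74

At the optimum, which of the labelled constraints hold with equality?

C3 and C4

Vertices and f = -7x - 7y:
  (9/5, 259/25) → f = -2128/25
  (0, 68/5) → f = -476/5
  (0, 10) → f = -70

The maximum is at (0, 10). Substituting into each constraint, equality holds for C3 and C4; the remaining constraints have slack.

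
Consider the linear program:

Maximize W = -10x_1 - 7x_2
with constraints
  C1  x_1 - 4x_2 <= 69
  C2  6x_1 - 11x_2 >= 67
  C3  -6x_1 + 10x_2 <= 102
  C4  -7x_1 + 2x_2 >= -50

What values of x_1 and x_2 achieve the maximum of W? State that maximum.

Corner points and W = -10x_1 - 7x_2:
  (-491/13, -347/13) → W = 7339/13
  (31/13, -433/26) → W = 2411/26
  (32/5, -13/5) → W = -229/5

The binding constraints are x_1 - 4x_2 = 69 and 6x_1 - 11x_2 = 67.
Solving simultaneously gives x_1 = -491/13, x_2 = -347/13.

x_1 = -491/13, x_2 = -347/13, maximum W = 7339/13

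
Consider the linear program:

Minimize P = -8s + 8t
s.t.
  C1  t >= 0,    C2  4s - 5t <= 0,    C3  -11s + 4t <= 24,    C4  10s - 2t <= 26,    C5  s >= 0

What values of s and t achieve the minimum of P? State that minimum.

s = 65/21, t = 52/21, minimum P = -104/21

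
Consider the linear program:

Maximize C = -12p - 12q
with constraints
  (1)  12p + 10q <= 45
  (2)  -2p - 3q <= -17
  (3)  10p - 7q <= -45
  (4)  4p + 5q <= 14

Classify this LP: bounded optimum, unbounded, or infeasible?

From the feasible point (-43/2, 20), moving in the direction (-5, 4) keeps every constraint satisfied while C increases without bound.

unbounded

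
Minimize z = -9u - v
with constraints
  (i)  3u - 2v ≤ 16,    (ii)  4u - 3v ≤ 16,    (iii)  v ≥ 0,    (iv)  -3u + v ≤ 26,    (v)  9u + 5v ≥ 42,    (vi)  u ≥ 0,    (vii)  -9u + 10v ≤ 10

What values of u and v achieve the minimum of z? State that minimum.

u = 190/13, v = 184/13, minimum z = -1894/13

Corner points and z = -9u - v:
  (206/47, 24/47) → z = -1878/47
  (190/13, 184/13) → z = -1894/13
  (74/27, 52/15) → z = -422/15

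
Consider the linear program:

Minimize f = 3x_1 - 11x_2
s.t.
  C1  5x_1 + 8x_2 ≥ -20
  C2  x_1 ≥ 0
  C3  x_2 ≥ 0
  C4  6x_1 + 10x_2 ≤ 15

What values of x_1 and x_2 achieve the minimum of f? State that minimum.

Corner points and f = 3x_1 - 11x_2:
  (0, 0) → f = 0
  (0, 3/2) → f = -33/2
  (5/2, 0) → f = 15/2

The optimum lies where x_1 = 0 and 6x_1 + 10x_2 = 15.
Solving simultaneously gives x_1 = 0, x_2 = 3/2.

x_1 = 0, x_2 = 3/2, minimum f = -33/2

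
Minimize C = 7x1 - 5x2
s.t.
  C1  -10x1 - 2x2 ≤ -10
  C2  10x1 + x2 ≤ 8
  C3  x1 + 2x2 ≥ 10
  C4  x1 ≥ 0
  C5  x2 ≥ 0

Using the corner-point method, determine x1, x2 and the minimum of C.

Vertices and C = 7x1 - 5x2:
  (0, 5) → C = -25
  (6/19, 92/19) → C = -22
  (0, 8) → C = -40

The optimum lies where 10x1 + x2 = 8 and x1 = 0.
Solving simultaneously gives x1 = 0, x2 = 8.

x1 = 0, x2 = 8, minimum C = -40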